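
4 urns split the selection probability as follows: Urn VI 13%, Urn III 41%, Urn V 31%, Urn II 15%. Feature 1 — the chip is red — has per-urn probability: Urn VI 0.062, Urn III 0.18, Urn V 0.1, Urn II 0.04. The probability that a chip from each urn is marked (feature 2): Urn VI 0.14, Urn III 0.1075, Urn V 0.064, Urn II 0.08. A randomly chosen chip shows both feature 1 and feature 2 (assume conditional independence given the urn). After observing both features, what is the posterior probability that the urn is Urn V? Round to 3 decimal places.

Prior × likelihood for each hypothesis:
  Urn VI: 0.13 × 0.062 × 0.14 = 0.0011284
  Urn III: 0.41 × 0.18 × 0.1075 = 0.0079335
  Urn V: 0.31 × 0.1 × 0.064 = 0.001984
  Urn II: 0.15 × 0.04 × 0.08 = 0.00048
Total = 0.0115259.
P(Urn V | evidence) = 0.001984 / 0.0115259 ≈ 0.172.

0.172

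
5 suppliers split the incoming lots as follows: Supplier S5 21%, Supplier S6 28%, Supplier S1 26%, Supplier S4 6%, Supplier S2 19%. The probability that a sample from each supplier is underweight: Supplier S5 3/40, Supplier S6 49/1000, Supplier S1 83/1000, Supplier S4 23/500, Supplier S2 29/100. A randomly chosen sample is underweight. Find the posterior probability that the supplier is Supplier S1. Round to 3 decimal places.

0.198

Unnormalized posteriors (prior × likelihood):
  Supplier S5: 0.21 × 0.075 = 0.01575
  Supplier S6: 0.28 × 0.049 = 0.01372
  Supplier S1: 0.26 × 0.083 = 0.02158
  Supplier S4: 0.06 × 0.046 = 0.00276
  Supplier S2: 0.19 × 0.29 = 0.0551
Sum = 0.10891.
P(Supplier S1 | evidence) = 0.02158 / 0.10891 ≈ 0.198.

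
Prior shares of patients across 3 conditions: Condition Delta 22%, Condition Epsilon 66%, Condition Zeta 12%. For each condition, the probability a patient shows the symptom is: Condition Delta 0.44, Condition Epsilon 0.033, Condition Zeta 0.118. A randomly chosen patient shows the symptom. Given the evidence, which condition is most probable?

Condition Delta

Unnormalized posteriors (prior × likelihood):
  Condition Delta: 0.22 × 0.44 = 0.0968
  Condition Epsilon: 0.66 × 0.033 = 0.02178
  Condition Zeta: 0.12 × 0.118 = 0.01416
Sum = 0.13274.
Largest term belongs to Condition Delta, so Condition Delta is most probable.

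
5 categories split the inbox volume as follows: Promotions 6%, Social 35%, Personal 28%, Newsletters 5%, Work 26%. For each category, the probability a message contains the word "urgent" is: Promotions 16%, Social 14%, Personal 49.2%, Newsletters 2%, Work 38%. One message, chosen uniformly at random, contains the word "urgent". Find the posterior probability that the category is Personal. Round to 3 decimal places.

0.465

By Bayes' rule, posterior ∝ prior × likelihood:
  Promotions: 0.06 × 0.16 = 0.0096
  Social: 0.35 × 0.14 = 0.049
  Personal: 0.28 × 0.492 = 0.13776
  Newsletters: 0.05 × 0.02 = 0.001
  Work: 0.26 × 0.38 = 0.0988
Normalizing constant = 0.29616.
P(Personal | evidence) = 0.13776 / 0.29616 ≈ 0.465.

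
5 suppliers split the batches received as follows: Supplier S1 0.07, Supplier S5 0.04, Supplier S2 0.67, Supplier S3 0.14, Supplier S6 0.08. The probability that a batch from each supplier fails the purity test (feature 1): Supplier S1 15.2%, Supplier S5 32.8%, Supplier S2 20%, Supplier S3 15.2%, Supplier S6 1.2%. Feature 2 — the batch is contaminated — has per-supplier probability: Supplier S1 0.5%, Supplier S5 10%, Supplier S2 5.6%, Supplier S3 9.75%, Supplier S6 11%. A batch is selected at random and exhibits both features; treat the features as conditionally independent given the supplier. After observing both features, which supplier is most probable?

Supplier S2

Prior × likelihood for each hypothesis:
  Supplier S1: 0.07 × 0.152 × 0.005 = 0.0000532
  Supplier S5: 0.04 × 0.328 × 0.1 = 0.001312
  Supplier S2: 0.67 × 0.2 × 0.056 = 0.007504
  Supplier S3: 0.14 × 0.152 × 0.0975 = 0.0020748
  Supplier S6: 0.08 × 0.012 × 0.11 = 0.0001056
Total = 0.0110496.
Largest term belongs to Supplier S2, so Supplier S2 is most probable.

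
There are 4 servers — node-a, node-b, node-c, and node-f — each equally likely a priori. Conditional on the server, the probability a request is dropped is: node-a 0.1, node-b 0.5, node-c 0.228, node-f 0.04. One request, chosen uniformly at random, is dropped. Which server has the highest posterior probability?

node-b

Since the prior is uniform, the posterior is proportional to the likelihood:
  node-a: 0.1
  node-b: 0.5
  node-c: 0.228
  node-f: 0.04
Total = 0.868.
Largest term belongs to node-b, so node-b is most probable.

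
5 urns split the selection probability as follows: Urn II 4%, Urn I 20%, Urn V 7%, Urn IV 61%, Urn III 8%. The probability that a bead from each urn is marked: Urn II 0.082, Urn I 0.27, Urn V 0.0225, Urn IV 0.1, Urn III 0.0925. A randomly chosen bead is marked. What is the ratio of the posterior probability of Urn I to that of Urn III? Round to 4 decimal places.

Prior × likelihood for each hypothesis:
  Urn II: 0.04 × 0.082 = 0.00328
  Urn I: 0.2 × 0.27 = 0.054
  Urn V: 0.07 × 0.0225 = 0.001575
  Urn IV: 0.61 × 0.1 = 0.061
  Urn III: 0.08 × 0.0925 = 0.0074
Total = 0.127255.
The ratio is 0.054 / 0.0074 (the normalizer cancels) = 7.2973.

7.2973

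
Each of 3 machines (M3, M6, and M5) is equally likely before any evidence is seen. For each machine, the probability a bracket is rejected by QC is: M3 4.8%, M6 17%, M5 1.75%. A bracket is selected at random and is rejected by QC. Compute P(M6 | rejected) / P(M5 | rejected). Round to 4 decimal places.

9.7143

Since the prior is uniform, the posterior is proportional to the likelihood:
  M3: 0.048
  M6: 0.17
  M5: 0.0175
Sum = 0.2355.
The ratio is 0.17 / 0.0175 (the normalizer cancels) = 9.7143.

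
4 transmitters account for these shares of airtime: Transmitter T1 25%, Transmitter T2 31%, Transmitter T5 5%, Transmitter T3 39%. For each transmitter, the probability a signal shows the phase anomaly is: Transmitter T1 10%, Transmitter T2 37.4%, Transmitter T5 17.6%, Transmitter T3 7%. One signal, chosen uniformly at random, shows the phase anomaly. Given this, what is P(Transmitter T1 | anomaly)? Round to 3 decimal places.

0.141

Compute prior × likelihood for every hypothesis:
  Transmitter T1: 0.25 × 0.1 = 0.025
  Transmitter T2: 0.31 × 0.374 = 0.11594
  Transmitter T5: 0.05 × 0.176 = 0.0088
  Transmitter T3: 0.39 × 0.07 = 0.0273
Sum = 0.17704.
P(Transmitter T1 | evidence) = 0.025 / 0.17704 ≈ 0.141.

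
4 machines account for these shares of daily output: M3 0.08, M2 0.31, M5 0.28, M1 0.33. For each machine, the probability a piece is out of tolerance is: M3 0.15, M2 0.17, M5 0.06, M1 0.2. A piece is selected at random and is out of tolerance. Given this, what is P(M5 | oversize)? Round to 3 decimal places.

0.114

Unnormalized posteriors (prior × likelihood):
  M3: 0.08 × 0.15 = 0.012
  M2: 0.31 × 0.17 = 0.0527
  M5: 0.28 × 0.06 = 0.0168
  M1: 0.33 × 0.2 = 0.066
Total = 0.1475.
P(M5 | evidence) = 0.0168 / 0.1475 ≈ 0.114.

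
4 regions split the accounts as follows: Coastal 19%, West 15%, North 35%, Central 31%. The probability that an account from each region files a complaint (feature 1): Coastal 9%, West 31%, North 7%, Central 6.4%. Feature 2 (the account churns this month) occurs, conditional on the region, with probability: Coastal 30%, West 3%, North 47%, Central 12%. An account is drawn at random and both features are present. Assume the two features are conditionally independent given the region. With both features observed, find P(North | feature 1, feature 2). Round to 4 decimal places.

Compute prior × likelihood for every hypothesis:
  Coastal: 0.19 × 0.09 × 0.3 = 0.00513
  West: 0.15 × 0.31 × 0.03 = 0.001395
  North: 0.35 × 0.07 × 0.47 = 0.011515
  Central: 0.31 × 0.064 × 0.12 = 0.0023808
Sum = 0.0204208.
P(North | evidence) = 0.011515 / 0.0204208 ≈ 0.5639.

0.5639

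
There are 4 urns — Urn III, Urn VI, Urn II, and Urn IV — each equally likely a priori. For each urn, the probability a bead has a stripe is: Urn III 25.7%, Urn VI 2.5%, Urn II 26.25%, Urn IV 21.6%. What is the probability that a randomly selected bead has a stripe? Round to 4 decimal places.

Since the prior is uniform, the posterior is proportional to the likelihood:
  Urn III: 0.257
  Urn VI: 0.025
  Urn II: 0.2625
  Urn IV: 0.216
P(striped) = (1/4) × (0.257 + 0.025 + 0.2625 + 0.216) = 0.7605/4 ≈ 0.1901.

0.1901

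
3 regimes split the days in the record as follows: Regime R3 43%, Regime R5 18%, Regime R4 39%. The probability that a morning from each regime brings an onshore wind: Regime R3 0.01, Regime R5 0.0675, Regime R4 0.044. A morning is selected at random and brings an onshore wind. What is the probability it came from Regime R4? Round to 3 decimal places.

0.511

Compute prior × likelihood for every hypothesis:
  Regime R3: 0.43 × 0.01 = 0.0043
  Regime R5: 0.18 × 0.0675 = 0.01215
  Regime R4: 0.39 × 0.044 = 0.01716
Total = 0.03361.
P(Regime R4 | evidence) = 0.01716 / 0.03361 ≈ 0.511.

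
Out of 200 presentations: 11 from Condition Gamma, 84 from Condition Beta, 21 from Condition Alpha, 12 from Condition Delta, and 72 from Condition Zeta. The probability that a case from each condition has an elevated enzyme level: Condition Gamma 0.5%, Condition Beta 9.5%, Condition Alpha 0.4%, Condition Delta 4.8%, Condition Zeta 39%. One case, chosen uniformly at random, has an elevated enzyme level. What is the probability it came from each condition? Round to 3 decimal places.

Condition Gamma 0.001, Condition Beta 0.217, Condition Alpha 0.002, Condition Delta 0.016, Condition Zeta 0.764

By Bayes' rule, posterior ∝ prior × likelihood:
  Condition Gamma: 0.055 × 0.005 = 0.000275
  Condition Beta: 0.42 × 0.095 = 0.0399
  Condition Alpha: 0.105 × 0.004 = 0.00042
  Condition Delta: 0.06 × 0.048 = 0.00288
  Condition Zeta: 0.36 × 0.39 = 0.1404
Total = 0.183875.
P(Condition Gamma | elevated) = 0.000275/0.183875 ≈ 0.001
P(Condition Beta | elevated) = 0.0399/0.183875 ≈ 0.217
P(Condition Alpha | elevated) = 0.00042/0.183875 ≈ 0.002
P(Condition Delta | elevated) = 0.00288/0.183875 ≈ 0.016
P(Condition Zeta | elevated) = 0.1404/0.183875 ≈ 0.764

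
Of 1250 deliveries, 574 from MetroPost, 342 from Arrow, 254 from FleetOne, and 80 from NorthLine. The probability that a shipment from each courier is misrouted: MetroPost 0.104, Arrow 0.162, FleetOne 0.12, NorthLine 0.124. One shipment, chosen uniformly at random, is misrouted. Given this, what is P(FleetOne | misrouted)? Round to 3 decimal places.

0.196

Prior × likelihood for each hypothesis:
  MetroPost: 0.4592 × 0.104 = 0.0477568
  Arrow: 0.2736 × 0.162 = 0.0443232
  FleetOne: 0.2032 × 0.12 = 0.024384
  NorthLine: 0.064 × 0.124 = 0.007936
Sum = 0.1244.
P(FleetOne | evidence) = 0.024384 / 0.1244 ≈ 0.196.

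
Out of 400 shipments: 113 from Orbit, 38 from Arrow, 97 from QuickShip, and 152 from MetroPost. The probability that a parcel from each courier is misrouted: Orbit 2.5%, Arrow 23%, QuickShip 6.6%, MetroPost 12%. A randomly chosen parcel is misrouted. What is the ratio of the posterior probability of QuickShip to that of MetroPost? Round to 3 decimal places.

0.351

Compute prior × likelihood for every hypothesis:
  Orbit: 0.2825 × 0.025 = 0.0070625
  Arrow: 0.095 × 0.23 = 0.02185
  QuickShip: 0.2425 × 0.066 = 0.016005
  MetroPost: 0.38 × 0.12 = 0.0456
Sum = 0.0905175.
The ratio is 0.016005 / 0.0456 (the normalizer cancels) = 0.351.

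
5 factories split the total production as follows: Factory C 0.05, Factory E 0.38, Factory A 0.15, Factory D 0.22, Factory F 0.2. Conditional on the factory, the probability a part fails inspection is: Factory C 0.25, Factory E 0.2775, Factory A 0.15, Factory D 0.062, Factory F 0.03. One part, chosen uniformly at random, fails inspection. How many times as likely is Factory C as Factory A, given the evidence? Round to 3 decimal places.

Prior × likelihood for each hypothesis:
  Factory C: 0.05 × 0.25 = 0.0125
  Factory E: 0.38 × 0.2775 = 0.10545
  Factory A: 0.15 × 0.15 = 0.0225
  Factory D: 0.22 × 0.062 = 0.01364
  Factory F: 0.2 × 0.03 = 0.006
Total = 0.16009.
The ratio is 0.0125 / 0.0225 (the normalizer cancels) = 0.556.

0.556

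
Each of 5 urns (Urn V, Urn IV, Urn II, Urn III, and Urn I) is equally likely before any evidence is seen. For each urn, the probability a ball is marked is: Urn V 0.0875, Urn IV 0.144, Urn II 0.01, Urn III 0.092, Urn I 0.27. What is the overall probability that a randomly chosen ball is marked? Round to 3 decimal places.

Since the prior is uniform, the posterior is proportional to the likelihood:
  Urn V: 0.0875
  Urn IV: 0.144
  Urn II: 0.01
  Urn III: 0.092
  Urn I: 0.27
P(marked) = (1/5) × (0.0875 + 0.144 + 0.01 + 0.092 + 0.27) = 0.6035/5 ≈ 0.121.

0.121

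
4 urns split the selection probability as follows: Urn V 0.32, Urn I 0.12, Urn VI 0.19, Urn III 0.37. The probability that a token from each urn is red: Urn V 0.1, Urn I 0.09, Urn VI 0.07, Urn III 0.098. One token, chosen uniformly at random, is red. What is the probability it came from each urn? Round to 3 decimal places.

Urn V 0.346, Urn I 0.117, Urn VI 0.144, Urn III 0.393

Prior × likelihood for each hypothesis:
  Urn V: 0.32 × 0.1 = 0.032
  Urn I: 0.12 × 0.09 = 0.0108
  Urn VI: 0.19 × 0.07 = 0.0133
  Urn III: 0.37 × 0.098 = 0.03626
Sum = 0.09236.
P(Urn V | red) = 0.032/0.09236 ≈ 0.346
P(Urn I | red) = 0.0108/0.09236 ≈ 0.117
P(Urn VI | red) = 0.0133/0.09236 ≈ 0.144
P(Urn III | red) = 0.03626/0.09236 ≈ 0.393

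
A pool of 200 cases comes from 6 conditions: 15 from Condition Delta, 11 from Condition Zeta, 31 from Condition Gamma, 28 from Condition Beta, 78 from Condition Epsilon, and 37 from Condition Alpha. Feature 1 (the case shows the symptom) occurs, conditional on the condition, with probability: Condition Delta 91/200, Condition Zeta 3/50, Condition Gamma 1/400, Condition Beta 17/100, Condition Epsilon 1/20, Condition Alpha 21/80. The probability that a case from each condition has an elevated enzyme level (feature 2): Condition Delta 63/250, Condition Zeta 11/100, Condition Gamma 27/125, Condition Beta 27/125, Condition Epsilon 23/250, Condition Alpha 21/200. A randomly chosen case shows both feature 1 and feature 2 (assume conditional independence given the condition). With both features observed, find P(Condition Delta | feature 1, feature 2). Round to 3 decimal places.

Compute prior × likelihood for every hypothesis:
  Condition Delta: 0.075 × 0.455 × 0.252 = 0.0085995
  Condition Zeta: 0.055 × 0.06 × 0.11 = 0.000363
  Condition Gamma: 0.155 × 0.0025 × 0.216 = 0.0000837
  Condition Beta: 0.14 × 0.17 × 0.216 = 0.0051408
  Condition Epsilon: 0.39 × 0.05 × 0.092 = 0.001794
  Condition Alpha: 0.185 × 0.2625 × 0.105 = 0.0050990625
Sum = 0.0210800625.
P(Condition Delta | evidence) = 0.0085995 / 0.0210800625 ≈ 0.408.

0.408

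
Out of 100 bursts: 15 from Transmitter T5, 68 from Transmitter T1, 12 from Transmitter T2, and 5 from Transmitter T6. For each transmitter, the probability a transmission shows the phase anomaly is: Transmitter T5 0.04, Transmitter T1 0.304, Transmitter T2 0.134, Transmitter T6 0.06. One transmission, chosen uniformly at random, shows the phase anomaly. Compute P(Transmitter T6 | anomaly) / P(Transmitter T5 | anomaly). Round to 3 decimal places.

0.500

Unnormalized posteriors (prior × likelihood):
  Transmitter T5: 0.15 × 0.04 = 0.006
  Transmitter T1: 0.68 × 0.304 = 0.20672
  Transmitter T2: 0.12 × 0.134 = 0.01608
  Transmitter T6: 0.05 × 0.06 = 0.003
Sum = 0.2318.
The ratio is 0.003 / 0.006 (the normalizer cancels) = 0.500.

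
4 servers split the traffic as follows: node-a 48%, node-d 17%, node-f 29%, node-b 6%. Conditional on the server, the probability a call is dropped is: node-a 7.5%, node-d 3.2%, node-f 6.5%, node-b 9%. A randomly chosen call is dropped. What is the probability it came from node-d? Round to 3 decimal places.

0.083

By Bayes' rule, posterior ∝ prior × likelihood:
  node-a: 0.48 × 0.075 = 0.036
  node-d: 0.17 × 0.032 = 0.00544
  node-f: 0.29 × 0.065 = 0.01885
  node-b: 0.06 × 0.09 = 0.0054
Sum = 0.06569.
P(node-d | evidence) = 0.00544 / 0.06569 ≈ 0.083.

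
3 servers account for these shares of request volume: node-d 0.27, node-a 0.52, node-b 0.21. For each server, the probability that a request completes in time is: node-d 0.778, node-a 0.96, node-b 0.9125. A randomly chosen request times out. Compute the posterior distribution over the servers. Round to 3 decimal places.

node-d 0.605, node-a 0.210, node-b 0.185

Taking complements, P(timeout | each) = node-d 0.222, node-a 0.04, node-b 0.0875.
Unnormalized posteriors (prior × likelihood):
  node-d: 0.27 × 0.222 = 0.05994
  node-a: 0.52 × 0.04 = 0.0208
  node-b: 0.21 × 0.0875 = 0.018375
Total = 0.099115.
P(node-d | timeout) = 0.05994/0.099115 ≈ 0.605
P(node-a | timeout) = 0.0208/0.099115 ≈ 0.210
P(node-b | timeout) = 0.018375/0.099115 ≈ 0.185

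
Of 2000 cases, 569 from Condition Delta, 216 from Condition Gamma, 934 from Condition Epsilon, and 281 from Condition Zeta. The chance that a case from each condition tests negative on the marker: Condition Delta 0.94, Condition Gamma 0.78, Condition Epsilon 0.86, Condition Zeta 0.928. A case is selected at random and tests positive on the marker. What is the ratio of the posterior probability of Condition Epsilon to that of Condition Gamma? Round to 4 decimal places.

2.7517

Taking complements, P(marker-positive | each) = Condition Delta 0.06, Condition Gamma 0.22, Condition Epsilon 0.14, Condition Zeta 0.072.
Prior × likelihood for each hypothesis:
  Condition Delta: 0.2845 × 0.06 = 0.01707
  Condition Gamma: 0.108 × 0.22 = 0.02376
  Condition Epsilon: 0.467 × 0.14 = 0.06538
  Condition Zeta: 0.1405 × 0.072 = 0.010116
Total = 0.116326.
The ratio is 0.06538 / 0.02376 (the normalizer cancels) = 2.7517.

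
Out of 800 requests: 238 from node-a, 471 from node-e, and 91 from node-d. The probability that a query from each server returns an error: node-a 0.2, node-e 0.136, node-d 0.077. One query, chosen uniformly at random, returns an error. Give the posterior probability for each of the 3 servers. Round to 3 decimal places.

node-a 0.401, node-e 0.540, node-d 0.059

Prior × likelihood for each hypothesis:
  node-a: 0.2975 × 0.2 = 0.0595
  node-e: 0.58875 × 0.136 = 0.08007
  node-d: 0.11375 × 0.077 = 0.00875875
Normalizing constant = 0.14832875.
P(node-a | error) = 0.0595/0.14832875 ≈ 0.401
P(node-e | error) = 0.08007/0.14832875 ≈ 0.540
P(node-d | error) = 0.00875875/0.14832875 ≈ 0.059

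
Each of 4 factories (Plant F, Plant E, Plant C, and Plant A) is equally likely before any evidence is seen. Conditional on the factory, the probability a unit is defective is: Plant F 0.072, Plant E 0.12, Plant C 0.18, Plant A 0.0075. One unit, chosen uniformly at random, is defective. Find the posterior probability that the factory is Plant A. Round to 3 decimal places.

Since the prior is uniform, the posterior is proportional to the likelihood:
  Plant F: 0.072
  Plant E: 0.12
  Plant C: 0.18
  Plant A: 0.0075
Sum = 0.3795.
P(Plant A | evidence) = 0.0075 / 0.3795 ≈ 0.020.

0.020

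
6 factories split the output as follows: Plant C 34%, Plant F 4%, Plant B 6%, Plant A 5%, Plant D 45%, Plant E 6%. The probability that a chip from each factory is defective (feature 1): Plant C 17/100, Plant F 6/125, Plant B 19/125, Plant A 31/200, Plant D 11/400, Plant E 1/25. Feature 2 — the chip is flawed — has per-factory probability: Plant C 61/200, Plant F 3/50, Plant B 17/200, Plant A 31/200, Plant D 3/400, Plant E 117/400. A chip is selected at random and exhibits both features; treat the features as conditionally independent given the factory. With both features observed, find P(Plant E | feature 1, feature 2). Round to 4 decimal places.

0.0342

Compute prior × likelihood for every hypothesis:
  Plant C: 0.34 × 0.17 × 0.305 = 0.017629
  Plant F: 0.04 × 0.048 × 0.06 = 0.0001152
  Plant B: 0.06 × 0.152 × 0.085 = 0.0007752
  Plant A: 0.05 × 0.155 × 0.155 = 0.00120125
  Plant D: 0.45 × 0.0275 × 0.0075 = 0.0000928125
  Plant E: 0.06 × 0.04 × 0.2925 = 0.000702
Sum = 0.0205154625.
P(Plant E | evidence) = 0.000702 / 0.0205154625 ≈ 0.0342.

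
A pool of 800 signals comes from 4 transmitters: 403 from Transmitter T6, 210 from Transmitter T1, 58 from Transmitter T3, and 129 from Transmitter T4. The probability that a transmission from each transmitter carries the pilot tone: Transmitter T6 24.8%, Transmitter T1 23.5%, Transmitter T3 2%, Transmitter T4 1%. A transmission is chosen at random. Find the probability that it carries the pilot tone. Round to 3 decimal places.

0.190

Compute prior × likelihood for every hypothesis:
  Transmitter T6: 0.50375 × 0.248 = 0.12493
  Transmitter T1: 0.2625 × 0.235 = 0.0616875
  Transmitter T3: 0.0725 × 0.02 = 0.00145
  Transmitter T4: 0.16125 × 0.01 = 0.0016125
P(pilot) = 0.12493 + 0.0616875 + 0.00145 + 0.0016125 = 0.18968 → 0.190.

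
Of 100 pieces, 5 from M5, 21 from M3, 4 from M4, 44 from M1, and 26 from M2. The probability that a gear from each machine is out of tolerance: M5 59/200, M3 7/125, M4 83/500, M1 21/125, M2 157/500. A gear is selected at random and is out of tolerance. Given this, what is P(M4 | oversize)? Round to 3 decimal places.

Prior × likelihood for each hypothesis:
  M5: 0.05 × 0.295 = 0.01475
  M3: 0.21 × 0.056 = 0.01176
  M4: 0.04 × 0.166 = 0.00664
  M1: 0.44 × 0.168 = 0.07392
  M2: 0.26 × 0.314 = 0.08164
Sum = 0.18871.
P(M4 | evidence) = 0.00664 / 0.18871 ≈ 0.035.

0.035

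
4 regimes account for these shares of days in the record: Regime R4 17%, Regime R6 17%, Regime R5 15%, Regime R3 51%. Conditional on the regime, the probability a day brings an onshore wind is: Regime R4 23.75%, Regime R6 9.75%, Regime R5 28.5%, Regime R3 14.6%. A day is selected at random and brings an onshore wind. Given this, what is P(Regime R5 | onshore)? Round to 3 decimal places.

0.245

Prior × likelihood for each hypothesis:
  Regime R4: 0.17 × 0.2375 = 0.040375
  Regime R6: 0.17 × 0.0975 = 0.016575
  Regime R5: 0.15 × 0.285 = 0.04275
  Regime R3: 0.51 × 0.146 = 0.07446
Normalizing constant = 0.17416.
P(Regime R5 | evidence) = 0.04275 / 0.17416 ≈ 0.245.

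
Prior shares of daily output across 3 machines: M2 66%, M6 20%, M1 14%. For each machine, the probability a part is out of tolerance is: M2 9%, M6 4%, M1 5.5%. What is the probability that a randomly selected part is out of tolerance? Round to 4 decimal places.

Compute prior × likelihood for every hypothesis:
  M2: 0.66 × 0.09 = 0.0594
  M6: 0.2 × 0.04 = 0.008
  M1: 0.14 × 0.055 = 0.0077
P(oversize) = 0.0594 + 0.008 + 0.0077 = 0.0751 → 0.0751.

0.0751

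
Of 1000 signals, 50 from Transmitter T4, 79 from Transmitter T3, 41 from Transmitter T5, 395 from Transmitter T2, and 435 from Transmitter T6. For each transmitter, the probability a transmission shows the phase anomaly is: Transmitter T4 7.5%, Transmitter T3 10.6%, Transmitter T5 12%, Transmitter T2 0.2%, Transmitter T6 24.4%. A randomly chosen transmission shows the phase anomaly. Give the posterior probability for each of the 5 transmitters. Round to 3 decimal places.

By Bayes' rule, posterior ∝ prior × likelihood:
  Transmitter T4: 0.05 × 0.075 = 0.00375
  Transmitter T3: 0.079 × 0.106 = 0.008374
  Transmitter T5: 0.041 × 0.12 = 0.00492
  Transmitter T2: 0.395 × 0.002 = 0.00079
  Transmitter T6: 0.435 × 0.244 = 0.10614
Normalizing constant = 0.123974.
P(Transmitter T4 | anomaly) = 0.00375/0.123974 ≈ 0.030
P(Transmitter T3 | anomaly) = 0.008374/0.123974 ≈ 0.068
P(Transmitter T5 | anomaly) = 0.00492/0.123974 ≈ 0.040
P(Transmitter T2 | anomaly) = 0.00079/0.123974 ≈ 0.006
P(Transmitter T6 | anomaly) = 0.10614/0.123974 ≈ 0.856

Transmitter T4 0.030, Transmitter T3 0.068, Transmitter T5 0.040, Transmitter T2 0.006, Transmitter T6 0.856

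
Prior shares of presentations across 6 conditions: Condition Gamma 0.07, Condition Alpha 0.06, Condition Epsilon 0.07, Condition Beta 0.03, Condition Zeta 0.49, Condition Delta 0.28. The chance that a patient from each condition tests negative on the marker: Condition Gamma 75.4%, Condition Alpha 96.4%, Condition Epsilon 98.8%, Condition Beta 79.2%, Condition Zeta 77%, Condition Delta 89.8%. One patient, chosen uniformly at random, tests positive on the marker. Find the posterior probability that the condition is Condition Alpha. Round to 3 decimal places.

Taking complements, P(marker-positive | each) = Condition Gamma 0.246, Condition Alpha 0.036, Condition Epsilon 0.012, Condition Beta 0.208, Condition Zeta 0.23, Condition Delta 0.102.
Unnormalized posteriors (prior × likelihood):
  Condition Gamma: 0.07 × 0.246 = 0.01722
  Condition Alpha: 0.06 × 0.036 = 0.00216
  Condition Epsilon: 0.07 × 0.012 = 0.00084
  Condition Beta: 0.03 × 0.208 = 0.00624
  Condition Zeta: 0.49 × 0.23 = 0.1127
  Condition Delta: 0.28 × 0.102 = 0.02856
Sum = 0.16772.
P(Condition Alpha | evidence) = 0.00216 / 0.16772 ≈ 0.013.

0.013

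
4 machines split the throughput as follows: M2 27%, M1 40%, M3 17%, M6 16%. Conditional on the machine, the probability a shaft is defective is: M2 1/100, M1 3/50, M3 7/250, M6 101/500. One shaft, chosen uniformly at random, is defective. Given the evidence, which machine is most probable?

Compute prior × likelihood for every hypothesis:
  M2: 0.27 × 0.01 = 0.0027
  M1: 0.4 × 0.06 = 0.024
  M3: 0.17 × 0.028 = 0.00476
  M6: 0.16 × 0.202 = 0.03232
Sum = 0.06378.
Largest term belongs to M6, so M6 is most probable.

M6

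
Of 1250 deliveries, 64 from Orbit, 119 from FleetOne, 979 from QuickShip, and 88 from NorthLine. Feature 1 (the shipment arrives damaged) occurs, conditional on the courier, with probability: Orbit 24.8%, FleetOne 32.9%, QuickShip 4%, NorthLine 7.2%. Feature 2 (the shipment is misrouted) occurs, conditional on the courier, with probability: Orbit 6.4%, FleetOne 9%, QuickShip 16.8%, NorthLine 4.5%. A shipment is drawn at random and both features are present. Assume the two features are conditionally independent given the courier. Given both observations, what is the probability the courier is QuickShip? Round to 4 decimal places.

0.5769

By Bayes' rule, posterior ∝ prior × likelihood:
  Orbit: 0.0512 × 0.248 × 0.064 = 0.0008126464
  FleetOne: 0.0952 × 0.329 × 0.09 = 0.002818872
  QuickShip: 0.7832 × 0.04 × 0.168 = 0.005263104
  NorthLine: 0.0704 × 0.072 × 0.045 = 0.000228096
Normalizing constant = 0.0091227184.
P(QuickShip | evidence) = 0.005263104 / 0.0091227184 ≈ 0.5769.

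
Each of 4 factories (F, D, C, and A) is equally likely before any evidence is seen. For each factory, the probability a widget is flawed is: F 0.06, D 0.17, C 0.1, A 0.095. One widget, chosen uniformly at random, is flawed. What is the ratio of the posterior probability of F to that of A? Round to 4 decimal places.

0.6316

Since the prior is uniform, the posterior is proportional to the likelihood:
  F: 0.06
  D: 0.17
  C: 0.1
  A: 0.095
Sum = 0.425.
The ratio is 0.06 / 0.095 (the normalizer cancels) = 0.6316.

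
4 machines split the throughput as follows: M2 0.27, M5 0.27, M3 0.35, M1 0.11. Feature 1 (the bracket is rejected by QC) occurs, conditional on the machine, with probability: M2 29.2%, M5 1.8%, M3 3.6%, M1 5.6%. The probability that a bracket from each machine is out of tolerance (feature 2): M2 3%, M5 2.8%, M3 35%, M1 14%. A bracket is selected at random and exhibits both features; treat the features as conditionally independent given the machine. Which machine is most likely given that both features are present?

M3

Prior × likelihood for each hypothesis:
  M2: 0.27 × 0.292 × 0.03 = 0.0023652
  M5: 0.27 × 0.018 × 0.028 = 0.00013608
  M3: 0.35 × 0.036 × 0.35 = 0.00441
  M1: 0.11 × 0.056 × 0.14 = 0.0008624
Total = 0.00777368.
Largest term belongs to M3, so M3 is most probable.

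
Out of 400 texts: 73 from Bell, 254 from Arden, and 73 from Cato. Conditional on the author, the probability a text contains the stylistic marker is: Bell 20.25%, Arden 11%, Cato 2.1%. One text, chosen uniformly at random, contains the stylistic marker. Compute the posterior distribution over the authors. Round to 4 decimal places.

Bell 0.3340, Arden 0.6313, Cato 0.0346

Unnormalized posteriors (prior × likelihood):
  Bell: 0.1825 × 0.2025 = 0.03695625
  Arden: 0.635 × 0.11 = 0.06985
  Cato: 0.1825 × 0.021 = 0.0038325
Total = 0.11063875.
P(Bell | marker) = 0.03695625/0.11063875 ≈ 0.3340
P(Arden | marker) = 0.06985/0.11063875 ≈ 0.6313
P(Cato | marker) = 0.0038325/0.11063875 ≈ 0.0346
(Check: 0.3340+0.6313+0.0346 = 0.9999.)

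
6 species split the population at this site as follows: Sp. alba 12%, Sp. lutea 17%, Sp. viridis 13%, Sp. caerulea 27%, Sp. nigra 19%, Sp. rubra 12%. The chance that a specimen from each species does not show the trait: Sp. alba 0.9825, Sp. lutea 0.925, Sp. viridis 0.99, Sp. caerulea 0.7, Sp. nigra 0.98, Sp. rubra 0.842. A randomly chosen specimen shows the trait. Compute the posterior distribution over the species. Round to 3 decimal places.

Taking complements, P(trait | each) = Sp. alba 0.0175, Sp. lutea 0.075, Sp. viridis 0.01, Sp. caerulea 0.3, Sp. nigra 0.02, Sp. rubra 0.158.
Prior × likelihood for each hypothesis:
  Sp. alba: 0.12 × 0.0175 = 0.0021
  Sp. lutea: 0.17 × 0.075 = 0.01275
  Sp. viridis: 0.13 × 0.01 = 0.0013
  Sp. caerulea: 0.27 × 0.3 = 0.081
  Sp. nigra: 0.19 × 0.02 = 0.0038
  Sp. rubra: 0.12 × 0.158 = 0.01896
Total = 0.11991.
P(Sp. alba | trait) = 0.0021/0.11991 ≈ 0.018
P(Sp. lutea | trait) = 0.01275/0.11991 ≈ 0.106
P(Sp. viridis | trait) = 0.0013/0.11991 ≈ 0.011
P(Sp. caerulea | trait) = 0.081/0.11991 ≈ 0.676
P(Sp. nigra | trait) = 0.0038/0.11991 ≈ 0.032
P(Sp. rubra | trait) = 0.01896/0.11991 ≈ 0.158

Sp. alba 0.018, Sp. lutea 0.106, Sp. viridis 0.011, Sp. caerulea 0.676, Sp. nigra 0.032, Sp. rubra 0.158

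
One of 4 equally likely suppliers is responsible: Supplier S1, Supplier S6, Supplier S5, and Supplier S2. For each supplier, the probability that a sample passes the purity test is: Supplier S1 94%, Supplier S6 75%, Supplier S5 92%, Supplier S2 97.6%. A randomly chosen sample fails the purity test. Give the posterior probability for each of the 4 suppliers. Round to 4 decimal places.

Supplier S1 0.1449, Supplier S6 0.6039, Supplier S5 0.1932, Supplier S2 0.0580

Taking complements, P(off-spec | each) = Supplier S1 0.06, Supplier S6 0.25, Supplier S5 0.08, Supplier S2 0.024.
With a uniform prior (1/4 each), posterior ∝ likelihood:
  Supplier S1: 0.06
  Supplier S6: 0.25
  Supplier S5: 0.08
  Supplier S2: 0.024
Normalizing constant = 0.414.
P(Supplier S1 | off-spec) = 0.06/0.414 ≈ 0.1449
P(Supplier S6 | off-spec) = 0.25/0.414 ≈ 0.6039
P(Supplier S5 | off-spec) = 0.08/0.414 ≈ 0.1932
P(Supplier S2 | off-spec) = 0.024/0.414 ≈ 0.0580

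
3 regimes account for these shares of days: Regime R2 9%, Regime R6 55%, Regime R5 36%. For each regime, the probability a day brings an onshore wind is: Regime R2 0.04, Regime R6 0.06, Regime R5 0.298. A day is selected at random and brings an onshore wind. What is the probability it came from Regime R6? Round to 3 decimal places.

Compute prior × likelihood for every hypothesis:
  Regime R2: 0.09 × 0.04 = 0.0036
  Regime R6: 0.55 × 0.06 = 0.033
  Regime R5: 0.36 × 0.298 = 0.10728
Total = 0.14388.
P(Regime R6 | evidence) = 0.033 / 0.14388 ≈ 0.229.

0.229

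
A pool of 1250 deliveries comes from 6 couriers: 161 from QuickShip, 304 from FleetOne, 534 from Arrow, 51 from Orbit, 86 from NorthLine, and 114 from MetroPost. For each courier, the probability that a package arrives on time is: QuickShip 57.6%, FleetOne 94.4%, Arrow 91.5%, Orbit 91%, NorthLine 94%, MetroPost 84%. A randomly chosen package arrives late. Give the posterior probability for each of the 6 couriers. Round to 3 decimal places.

Taking complements, P(late | each) = QuickShip 0.424, FleetOne 0.056, Arrow 0.085, Orbit 0.09, NorthLine 0.06, MetroPost 0.16.
Compute prior × likelihood for every hypothesis:
  QuickShip: 0.1288 × 0.424 = 0.0546112
  FleetOne: 0.2432 × 0.056 = 0.0136192
  Arrow: 0.4272 × 0.085 = 0.036312
  Orbit: 0.0408 × 0.09 = 0.003672
  NorthLine: 0.0688 × 0.06 = 0.004128
  MetroPost: 0.0912 × 0.16 = 0.014592
Normalizing constant = 0.1269344.
P(QuickShip | late) = 0.0546112/0.1269344 ≈ 0.430
P(FleetOne | late) = 0.0136192/0.1269344 ≈ 0.107
P(Arrow | late) = 0.036312/0.1269344 ≈ 0.286
P(Orbit | late) = 0.003672/0.1269344 ≈ 0.029
P(NorthLine | late) = 0.004128/0.1269344 ≈ 0.033
P(MetroPost | late) = 0.014592/0.1269344 ≈ 0.115

QuickShip 0.430, FleetOne 0.107, Arrow 0.286, Orbit 0.029, NorthLine 0.033, MetroPost 0.115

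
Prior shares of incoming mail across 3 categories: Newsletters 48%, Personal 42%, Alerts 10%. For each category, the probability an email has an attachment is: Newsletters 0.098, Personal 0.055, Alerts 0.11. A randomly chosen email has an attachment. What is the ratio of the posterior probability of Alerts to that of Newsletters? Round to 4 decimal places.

Compute prior × likelihood for every hypothesis:
  Newsletters: 0.48 × 0.098 = 0.04704
  Personal: 0.42 × 0.055 = 0.0231
  Alerts: 0.1 × 0.11 = 0.011
Sum = 0.08114.
The ratio is 0.011 / 0.04704 (the normalizer cancels) = 0.2338.

0.2338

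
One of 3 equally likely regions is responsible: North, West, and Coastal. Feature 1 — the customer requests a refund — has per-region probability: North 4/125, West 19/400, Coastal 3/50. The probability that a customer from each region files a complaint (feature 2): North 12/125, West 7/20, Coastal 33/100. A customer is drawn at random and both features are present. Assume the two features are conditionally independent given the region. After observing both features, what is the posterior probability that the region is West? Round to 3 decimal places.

0.421

Since the prior is uniform, the posterior is proportional to the likelihood:
  North: 0.032 × 0.096 = 0.003072
  West: 0.0475 × 0.35 = 0.016625
  Coastal: 0.06 × 0.33 = 0.0198
Normalizing constant = 0.039497.
P(West | evidence) = 0.016625 / 0.039497 ≈ 0.421.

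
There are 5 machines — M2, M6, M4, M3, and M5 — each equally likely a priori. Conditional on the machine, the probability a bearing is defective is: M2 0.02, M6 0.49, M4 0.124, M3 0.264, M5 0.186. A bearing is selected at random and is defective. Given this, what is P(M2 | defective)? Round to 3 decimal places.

Since the prior is uniform, the posterior is proportional to the likelihood:
  M2: 0.02
  M6: 0.49
  M4: 0.124
  M3: 0.264
  M5: 0.186
Total = 1.084.
P(M2 | evidence) = 0.02 / 1.084 ≈ 0.018.

0.018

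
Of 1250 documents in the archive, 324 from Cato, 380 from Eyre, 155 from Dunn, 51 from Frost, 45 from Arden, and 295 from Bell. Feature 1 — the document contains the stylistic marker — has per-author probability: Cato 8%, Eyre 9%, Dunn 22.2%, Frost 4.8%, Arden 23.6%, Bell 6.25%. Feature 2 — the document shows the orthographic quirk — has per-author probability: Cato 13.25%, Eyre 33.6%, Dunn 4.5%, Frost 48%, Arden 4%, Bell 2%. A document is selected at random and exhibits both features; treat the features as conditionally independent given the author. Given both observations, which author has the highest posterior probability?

By Bayes' rule, posterior ∝ prior × likelihood:
  Cato: 0.2592 × 0.08 × 0.1325 = 0.00274752
  Eyre: 0.304 × 0.09 × 0.336 = 0.00919296
  Dunn: 0.124 × 0.222 × 0.045 = 0.00123876
  Frost: 0.0408 × 0.048 × 0.48 = 0.000940032
  Arden: 0.036 × 0.236 × 0.04 = 0.00033984
  Bell: 0.236 × 0.0625 × 0.02 = 0.000295
Total = 0.014754112.
Largest term belongs to Eyre, so Eyre is most probable.

Eyre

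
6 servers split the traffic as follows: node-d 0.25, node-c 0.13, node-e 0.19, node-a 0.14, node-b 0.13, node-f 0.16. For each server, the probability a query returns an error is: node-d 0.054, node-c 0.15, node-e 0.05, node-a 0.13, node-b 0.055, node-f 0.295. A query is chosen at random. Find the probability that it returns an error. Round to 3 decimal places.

0.115

Unnormalized posteriors (prior × likelihood):
  node-d: 0.25 × 0.054 = 0.0135
  node-c: 0.13 × 0.15 = 0.0195
  node-e: 0.19 × 0.05 = 0.0095
  node-a: 0.14 × 0.13 = 0.0182
  node-b: 0.13 × 0.055 = 0.00715
  node-f: 0.16 × 0.295 = 0.0472
P(error) = 0.0135 + 0.0195 + 0.0095 + 0.0182 + 0.00715 + 0.0472 = 0.11505 → 0.115.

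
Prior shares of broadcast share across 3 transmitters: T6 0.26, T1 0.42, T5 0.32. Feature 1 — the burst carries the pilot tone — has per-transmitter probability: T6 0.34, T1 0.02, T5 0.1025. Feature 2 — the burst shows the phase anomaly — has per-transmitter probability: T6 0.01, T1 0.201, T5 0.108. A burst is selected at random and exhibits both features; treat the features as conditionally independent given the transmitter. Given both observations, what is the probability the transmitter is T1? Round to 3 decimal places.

0.276

Unnormalized posteriors (prior × likelihood):
  T6: 0.26 × 0.34 × 0.01 = 0.000884
  T1: 0.42 × 0.02 × 0.201 = 0.0016884
  T5: 0.32 × 0.1025 × 0.108 = 0.0035424
Total = 0.0061148.
P(T1 | evidence) = 0.0016884 / 0.0061148 ≈ 0.276.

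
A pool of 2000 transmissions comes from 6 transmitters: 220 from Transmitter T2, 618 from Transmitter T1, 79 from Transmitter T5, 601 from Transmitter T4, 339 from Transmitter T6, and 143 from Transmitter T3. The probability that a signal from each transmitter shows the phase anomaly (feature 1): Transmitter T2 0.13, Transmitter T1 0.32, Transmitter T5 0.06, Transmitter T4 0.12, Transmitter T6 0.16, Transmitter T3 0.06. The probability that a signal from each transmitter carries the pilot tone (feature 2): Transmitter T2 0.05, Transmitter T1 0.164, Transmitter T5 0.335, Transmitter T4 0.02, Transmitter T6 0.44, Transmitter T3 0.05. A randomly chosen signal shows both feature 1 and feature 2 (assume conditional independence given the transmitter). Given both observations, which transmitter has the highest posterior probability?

Transmitter T1

Prior × likelihood for each hypothesis:
  Transmitter T2: 0.11 × 0.13 × 0.05 = 0.000715
  Transmitter T1: 0.309 × 0.32 × 0.164 = 0.01621632
  Transmitter T5: 0.0395 × 0.06 × 0.335 = 0.00079395
  Transmitter T4: 0.3005 × 0.12 × 0.02 = 0.0007212
  Transmitter T6: 0.1695 × 0.16 × 0.44 = 0.0119328
  Transmitter T3: 0.0715 × 0.06 × 0.05 = 0.0002145
Total = 0.03059377.
Largest term belongs to Transmitter T1, so Transmitter T1 is most probable.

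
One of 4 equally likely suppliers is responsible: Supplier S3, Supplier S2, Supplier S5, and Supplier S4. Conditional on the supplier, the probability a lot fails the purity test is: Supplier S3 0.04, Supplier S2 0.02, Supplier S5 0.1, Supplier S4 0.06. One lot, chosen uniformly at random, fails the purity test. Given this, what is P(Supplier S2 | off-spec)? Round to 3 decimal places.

Since the prior is uniform, the posterior is proportional to the likelihood:
  Supplier S3: 0.04
  Supplier S2: 0.02
  Supplier S5: 0.1
  Supplier S4: 0.06
Total = 0.22.
P(Supplier S2 | evidence) = 0.02 / 0.22 ≈ 0.091.

0.091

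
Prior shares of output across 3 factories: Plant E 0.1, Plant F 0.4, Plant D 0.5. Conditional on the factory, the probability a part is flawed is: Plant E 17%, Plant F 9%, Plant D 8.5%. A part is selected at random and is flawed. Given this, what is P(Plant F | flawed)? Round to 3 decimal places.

Compute prior × likelihood for every hypothesis:
  Plant E: 0.1 × 0.17 = 0.017
  Plant F: 0.4 × 0.09 = 0.036
  Plant D: 0.5 × 0.085 = 0.0425
Sum = 0.0955.
P(Plant F | evidence) = 0.036 / 0.0955 ≈ 0.377.

0.377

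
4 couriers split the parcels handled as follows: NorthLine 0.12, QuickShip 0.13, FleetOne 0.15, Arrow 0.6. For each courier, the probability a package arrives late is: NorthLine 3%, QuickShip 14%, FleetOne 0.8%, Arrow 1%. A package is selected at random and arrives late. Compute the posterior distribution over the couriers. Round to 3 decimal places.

NorthLine 0.124, QuickShip 0.628, FleetOne 0.041, Arrow 0.207

By Bayes' rule, posterior ∝ prior × likelihood:
  NorthLine: 0.12 × 0.03 = 0.0036
  QuickShip: 0.13 × 0.14 = 0.0182
  FleetOne: 0.15 × 0.008 = 0.0012
  Arrow: 0.6 × 0.01 = 0.006
Total = 0.029.
P(NorthLine | late) = 0.0036/0.029 ≈ 0.124
P(QuickShip | late) = 0.0182/0.029 ≈ 0.628
P(FleetOne | late) = 0.0012/0.029 ≈ 0.041
P(Arrow | late) = 0.006/0.029 ≈ 0.207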